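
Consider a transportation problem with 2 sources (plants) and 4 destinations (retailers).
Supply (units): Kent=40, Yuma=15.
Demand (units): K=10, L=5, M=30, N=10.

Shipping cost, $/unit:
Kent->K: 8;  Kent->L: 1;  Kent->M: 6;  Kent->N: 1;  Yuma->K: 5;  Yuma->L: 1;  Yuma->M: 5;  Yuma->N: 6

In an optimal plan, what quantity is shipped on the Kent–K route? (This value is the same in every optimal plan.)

0

Solving gives:
  Kent–L: 5 units
  Kent–M: 25 units
  Kent–N: 10 units
  Yuma–K: 10 units
  Yuma–M: 5 units
Total cost = $240.
The route Kent→K is not used.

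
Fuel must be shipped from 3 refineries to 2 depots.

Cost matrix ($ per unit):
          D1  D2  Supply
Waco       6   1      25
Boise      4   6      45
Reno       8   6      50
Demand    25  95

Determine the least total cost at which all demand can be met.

A cheapest plan:
  Waco–D2: 25 × $1 = $25
  Boise–D1: 25 × $4 = $100
  Boise–D2: 20 × $6 = $120
  Reno–D2: 50 × $6 = $300
Total = 25 + 100 + 120 + 300 = $545.
(Supply check: Waco ships 25; Boise ships 45; Reno ships 50.)

545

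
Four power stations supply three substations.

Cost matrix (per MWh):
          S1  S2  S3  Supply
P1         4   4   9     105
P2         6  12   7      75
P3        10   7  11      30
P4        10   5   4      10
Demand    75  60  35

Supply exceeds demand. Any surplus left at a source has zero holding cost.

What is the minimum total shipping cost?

815

One minimum-cost allocation:
  P1->S1: 45 × 4 = 180
  P1->S2: 60 × 4 = 240
  P2->S1: 30 × 6 = 180
  P2->S3: 25 × 7 = 175
  P4->S3: 10 × 4 = 40
Total = 180 + 240 + 180 + 175 + 40 = 815.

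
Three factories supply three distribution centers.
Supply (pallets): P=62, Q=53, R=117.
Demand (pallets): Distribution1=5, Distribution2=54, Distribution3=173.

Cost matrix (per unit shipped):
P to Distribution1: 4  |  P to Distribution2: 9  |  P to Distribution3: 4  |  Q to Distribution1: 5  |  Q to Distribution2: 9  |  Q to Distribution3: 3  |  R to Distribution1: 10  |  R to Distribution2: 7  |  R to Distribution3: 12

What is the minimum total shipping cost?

1531

Optimal allocation:
  P–Distribution3: 62 × 4 = 248
  Q–Distribution3: 53 × 3 = 159
  R–Distribution1: 5 × 10 = 50
  R–Distribution2: 54 × 7 = 378
  R–Distribution3: 58 × 12 = 696
Total = 248 + 159 + 50 + 378 + 696 = 1531.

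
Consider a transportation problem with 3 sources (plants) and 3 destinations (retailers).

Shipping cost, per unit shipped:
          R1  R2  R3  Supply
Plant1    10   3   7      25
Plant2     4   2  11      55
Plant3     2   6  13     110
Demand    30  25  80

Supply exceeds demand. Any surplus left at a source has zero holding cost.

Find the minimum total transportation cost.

One minimum-cost allocation:
  Plant1 to R3: 25 × 7 = 175
  Plant2 to R2: 25 × 2 = 50
  Plant2 to R3: 30 × 11 = 330
  Plant3 to R1: 30 × 2 = 60
  Plant3 to R3: 25 × 13 = 325
Total = 175 + 50 + 330 + 60 + 325 = 940.

940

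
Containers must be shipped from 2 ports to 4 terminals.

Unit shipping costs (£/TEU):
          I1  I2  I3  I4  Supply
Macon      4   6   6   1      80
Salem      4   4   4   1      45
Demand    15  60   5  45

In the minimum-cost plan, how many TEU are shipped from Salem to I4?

0

Optimal shipments:
  Macon to I1: 15 × £4 = £60
  Macon to I2: 15 × £6 = £90
  Macon to I3: 5 × £6 = £30
  Macon to I4: 45 × £1 = £45
  Salem to I2: 45 × £4 = £180
Total cost = £405.
The route Salem→I4 is not used.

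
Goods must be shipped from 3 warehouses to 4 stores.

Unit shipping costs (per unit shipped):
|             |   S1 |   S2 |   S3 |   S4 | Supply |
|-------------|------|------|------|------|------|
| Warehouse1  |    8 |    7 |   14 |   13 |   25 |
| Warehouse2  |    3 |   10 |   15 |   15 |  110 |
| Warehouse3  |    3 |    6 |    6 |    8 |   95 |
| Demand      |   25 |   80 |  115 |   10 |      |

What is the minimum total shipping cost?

A cheapest plan:
  Warehouse1→S2: 25 × 7 = 175
  Warehouse2→S1: 25 × 3 = 75
  Warehouse2→S2: 55 × 10 = 550
  Warehouse2→S3: 20 × 15 = 300
  Warehouse2→S4: 10 × 15 = 150
  Warehouse3→S3: 95 × 6 = 570
Total = 175 + 75 + 550 + 300 + 150 + 570 = 1820.

1820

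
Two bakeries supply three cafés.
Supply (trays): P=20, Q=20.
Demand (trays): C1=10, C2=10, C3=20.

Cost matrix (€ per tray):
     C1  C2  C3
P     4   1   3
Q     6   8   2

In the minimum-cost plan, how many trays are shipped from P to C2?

Optimal shipments:
  P→C1: 10 × €4 = €40
  P→C2: 10 × €1 = €10
  Q→C3: 20 × €2 = €40
Total cost = €90.
So P→C2 carries 10 trays.

10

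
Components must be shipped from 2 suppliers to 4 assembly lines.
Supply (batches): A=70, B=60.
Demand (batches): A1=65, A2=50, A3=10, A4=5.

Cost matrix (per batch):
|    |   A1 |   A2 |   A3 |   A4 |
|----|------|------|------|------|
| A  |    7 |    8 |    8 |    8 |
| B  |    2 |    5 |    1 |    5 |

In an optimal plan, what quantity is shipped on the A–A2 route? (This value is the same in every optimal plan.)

Solving gives:
  A to A1: 15 × 7 = 105
  A to A2: 50 × 8 = 400
  A to A4: 5 × 8 = 40
  B to A1: 50 × 2 = 100
  B to A3: 10 × 1 = 10
Total cost = 655.
So A→A2 carries 50 batches.

50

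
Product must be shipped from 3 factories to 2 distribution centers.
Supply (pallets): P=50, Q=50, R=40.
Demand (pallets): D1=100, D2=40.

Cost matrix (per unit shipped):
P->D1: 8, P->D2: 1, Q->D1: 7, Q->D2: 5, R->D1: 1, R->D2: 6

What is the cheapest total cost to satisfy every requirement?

A cheapest plan:
  P–D1: 10 × 8 = 80
  P–D2: 40 × 1 = 40
  Q–D1: 50 × 7 = 350
  R–D1: 40 × 1 = 40
Total = 80 + 40 + 350 + 40 = 510.

510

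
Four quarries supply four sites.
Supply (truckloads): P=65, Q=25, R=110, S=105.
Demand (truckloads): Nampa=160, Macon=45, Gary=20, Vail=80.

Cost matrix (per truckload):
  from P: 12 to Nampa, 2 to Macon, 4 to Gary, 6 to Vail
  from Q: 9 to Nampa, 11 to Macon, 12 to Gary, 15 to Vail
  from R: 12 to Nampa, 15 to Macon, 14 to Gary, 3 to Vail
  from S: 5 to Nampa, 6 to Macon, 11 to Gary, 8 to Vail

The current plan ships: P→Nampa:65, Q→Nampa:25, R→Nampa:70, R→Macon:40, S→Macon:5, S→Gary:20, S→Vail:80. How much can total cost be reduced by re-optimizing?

1815

Current plan cost = 65·12 + 25·9 + 70·12 + 40·15 + 5·6 + 20·11 + 80·8 = 3335.
Optimal plan:
  P→Macon: 45 × 2 = 90
  P→Gary: 20 × 4 = 80
  Q→Nampa: 25 × 9 = 225
  R→Nampa: 30 × 12 = 360
  R→Vail: 80 × 3 = 240
  S→Nampa: 105 × 5 = 525
Optimal cost = 1520.
Saving = 3335 − 1520 = 1815.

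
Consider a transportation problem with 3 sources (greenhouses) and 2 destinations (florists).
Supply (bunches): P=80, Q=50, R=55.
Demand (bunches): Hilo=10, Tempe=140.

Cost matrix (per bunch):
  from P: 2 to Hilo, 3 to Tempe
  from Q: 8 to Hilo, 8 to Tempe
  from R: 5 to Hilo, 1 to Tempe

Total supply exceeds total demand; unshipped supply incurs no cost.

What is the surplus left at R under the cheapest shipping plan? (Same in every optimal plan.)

0

Minimum-cost shipments:
  P->Hilo: 10 bunches
  P->Tempe: 70 bunches
  Q->Tempe: 15 bunches
  R->Tempe: 55 bunches
Total cost = 405.
R ships 55 of its 55, leaving 0.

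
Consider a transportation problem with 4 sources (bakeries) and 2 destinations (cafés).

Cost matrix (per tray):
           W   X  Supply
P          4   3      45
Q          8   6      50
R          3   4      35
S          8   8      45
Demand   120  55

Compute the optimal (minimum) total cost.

940

One minimum-cost allocation:
  P–W: 40 × 4 = 160
  P–X: 5 × 3 = 15
  Q–X: 50 × 6 = 300
  R–W: 35 × 3 = 105
  S–W: 45 × 8 = 360
Total = 160 + 15 + 300 + 105 + 360 = 940.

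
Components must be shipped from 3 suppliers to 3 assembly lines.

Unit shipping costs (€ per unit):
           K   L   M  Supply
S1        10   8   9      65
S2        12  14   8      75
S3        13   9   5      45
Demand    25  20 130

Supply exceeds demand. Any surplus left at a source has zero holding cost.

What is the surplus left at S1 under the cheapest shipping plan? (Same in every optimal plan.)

An optimal plan:
  S1->K: 25 × €10 = €250
  S1->L: 20 × €8 = €160
  S1->M: 10 × €9 = €90
  S2->M: 75 × €8 = €600
  S3->M: 45 × €5 = €225
Total cost = €1325.
S1 ships 55 of its 65, leaving 10.

10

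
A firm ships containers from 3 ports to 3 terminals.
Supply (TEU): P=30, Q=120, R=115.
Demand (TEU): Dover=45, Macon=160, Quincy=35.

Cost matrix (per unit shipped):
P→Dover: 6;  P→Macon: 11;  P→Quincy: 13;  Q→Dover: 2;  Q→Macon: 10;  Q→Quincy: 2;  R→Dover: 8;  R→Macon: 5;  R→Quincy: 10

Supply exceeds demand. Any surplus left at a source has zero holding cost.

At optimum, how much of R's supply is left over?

Minimum-cost shipments:
  P→Macon: 5 TEU
  Q→Dover: 45 TEU
  Q→Macon: 40 TEU
  Q→Quincy: 35 TEU
  R→Macon: 115 TEU
Total cost = 1190.
R ships 115 of its 115, leaving 0.

0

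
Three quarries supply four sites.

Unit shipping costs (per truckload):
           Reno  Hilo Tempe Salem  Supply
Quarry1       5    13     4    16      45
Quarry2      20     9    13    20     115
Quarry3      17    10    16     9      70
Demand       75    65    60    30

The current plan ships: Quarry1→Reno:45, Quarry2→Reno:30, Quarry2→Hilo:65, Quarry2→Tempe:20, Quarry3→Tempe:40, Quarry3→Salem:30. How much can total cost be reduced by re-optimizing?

200

Current plan cost = 45·5 + 30·20 + 65·9 + 20·13 + 40·16 + 30·9 = 2580.
Optimal plan:
  Quarry1→Reno: 45 × 5 = 225
  Quarry2→Hilo: 55 × 9 = 495
  Quarry2→Tempe: 60 × 13 = 780
  Quarry3→Reno: 30 × 17 = 510
  Quarry3→Hilo: 10 × 10 = 100
  Quarry3→Salem: 30 × 9 = 270
Optimal cost = 2380.
Saving = 2580 − 2380 = 200.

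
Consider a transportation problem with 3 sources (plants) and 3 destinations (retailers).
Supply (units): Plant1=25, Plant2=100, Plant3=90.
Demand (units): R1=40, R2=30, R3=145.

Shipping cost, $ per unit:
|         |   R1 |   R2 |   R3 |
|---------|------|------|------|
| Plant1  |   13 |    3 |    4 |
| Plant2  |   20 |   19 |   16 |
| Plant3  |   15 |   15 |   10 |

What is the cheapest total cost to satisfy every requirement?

An optimal shipping plan:
  Plant1→R2: 25 units
  Plant2→R1: 40 units
  Plant2→R2: 5 units
  Plant2→R3: 55 units
  Plant3→R3: 90 units
Total cost = $2750.
(Supply check: Plant1 ships 25; Plant2 ships 100; Plant3 ships 90.)

2750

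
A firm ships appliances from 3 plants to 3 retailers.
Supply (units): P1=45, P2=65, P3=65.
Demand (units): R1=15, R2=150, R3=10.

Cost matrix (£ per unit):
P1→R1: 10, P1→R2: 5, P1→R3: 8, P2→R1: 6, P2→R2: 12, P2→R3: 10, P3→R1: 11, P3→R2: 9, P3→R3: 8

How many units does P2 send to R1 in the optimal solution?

Optimal shipments:
  P1–R2: 45 × £5 = £225
  P2–R1: 15 × £6 = £90
  P2–R2: 40 × £12 = £480
  P2–R3: 10 × £10 = £100
  P3–R2: 65 × £9 = £585
Total cost = £1480.
So P2→R1 carries 15 units.

15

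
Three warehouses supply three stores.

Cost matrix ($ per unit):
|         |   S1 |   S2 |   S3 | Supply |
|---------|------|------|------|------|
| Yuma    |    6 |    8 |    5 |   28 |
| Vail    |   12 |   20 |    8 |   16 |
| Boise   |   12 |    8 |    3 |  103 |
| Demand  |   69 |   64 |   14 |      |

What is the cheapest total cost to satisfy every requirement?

1214

A cheapest plan:
  Yuma to S1: 28 × $6 = $168
  Vail to S1: 16 × $12 = $192
  Boise to S1: 25 × $12 = $300
  Boise to S2: 64 × $8 = $512
  Boise to S3: 14 × $3 = $42
Total = 168 + 192 + 300 + 512 + 42 = $1214.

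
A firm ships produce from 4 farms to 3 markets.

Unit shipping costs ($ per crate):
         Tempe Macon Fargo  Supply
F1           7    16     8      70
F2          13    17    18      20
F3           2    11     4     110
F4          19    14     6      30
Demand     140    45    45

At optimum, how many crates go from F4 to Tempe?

The minimum-cost plan:
  F1->Tempe: 30 × $7 = $210
  F1->Macon: 25 × $16 = $400
  F1->Fargo: 15 × $8 = $120
  F2->Macon: 20 × $17 = $340
  F3->Tempe: 110 × $2 = $220
  F4->Fargo: 30 × $6 = $180
Total cost = $1470.
The route F4→Tempe is not used.

0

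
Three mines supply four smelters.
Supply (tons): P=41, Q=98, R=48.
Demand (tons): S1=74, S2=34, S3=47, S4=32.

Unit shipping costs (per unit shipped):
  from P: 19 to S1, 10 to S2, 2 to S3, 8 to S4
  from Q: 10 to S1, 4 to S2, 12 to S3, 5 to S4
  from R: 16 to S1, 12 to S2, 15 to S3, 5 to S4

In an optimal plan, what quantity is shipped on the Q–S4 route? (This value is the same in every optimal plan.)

0

The minimum-cost plan:
  P→S3: 41 × 2 = 82
  Q→S1: 64 × 10 = 640
  Q→S2: 34 × 4 = 136
  R→S1: 10 × 16 = 160
  R→S3: 6 × 15 = 90
  R→S4: 32 × 5 = 160
Total cost = 1268.
The route Q→S4 is not used.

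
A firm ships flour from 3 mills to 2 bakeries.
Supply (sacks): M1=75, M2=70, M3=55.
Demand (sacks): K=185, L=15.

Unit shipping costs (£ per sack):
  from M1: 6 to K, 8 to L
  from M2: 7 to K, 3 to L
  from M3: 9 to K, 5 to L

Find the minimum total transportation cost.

1375

Optimal allocation:
  M1->K: 75 × £6 = £450
  M2->K: 70 × £7 = £490
  M3->K: 40 × £9 = £360
  M3->L: 15 × £5 = £75
Total = 450 + 490 + 360 + 75 = £1375.
(Supply check: M1 ships 75; M2 ships 70; M3 ships 55.)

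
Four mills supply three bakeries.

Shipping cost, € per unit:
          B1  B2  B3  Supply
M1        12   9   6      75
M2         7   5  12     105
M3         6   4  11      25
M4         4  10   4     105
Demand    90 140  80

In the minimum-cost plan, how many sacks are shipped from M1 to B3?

65

The minimum-cost plan:
  M1 to B2: 10 × €9 = €90
  M1 to B3: 65 × €6 = €390
  M2 to B2: 105 × €5 = €525
  M3 to B2: 25 × €4 = €100
  M4 to B1: 90 × €4 = €360
  M4 to B3: 15 × €4 = €60
Total cost = €1525.
So M1→B3 carries 65 sacks.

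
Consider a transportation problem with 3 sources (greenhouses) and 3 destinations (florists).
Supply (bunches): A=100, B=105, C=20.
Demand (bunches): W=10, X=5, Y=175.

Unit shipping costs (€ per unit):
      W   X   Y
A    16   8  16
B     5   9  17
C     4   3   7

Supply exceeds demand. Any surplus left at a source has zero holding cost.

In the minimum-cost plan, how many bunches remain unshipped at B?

35

Minimum-cost shipments:
  A to X: 5 bunches
  A to Y: 95 bunches
  B to W: 10 bunches
  B to Y: 60 bunches
  C to Y: 20 bunches
Total cost = €2770.
B ships 70 of its 105, leaving 35.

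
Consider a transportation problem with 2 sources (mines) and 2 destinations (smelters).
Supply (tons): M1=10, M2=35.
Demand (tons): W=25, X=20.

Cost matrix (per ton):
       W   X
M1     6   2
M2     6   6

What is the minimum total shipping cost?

One minimum-cost allocation:
  M1 to X: 10 tons
  M2 to W: 25 tons
  M2 to X: 10 tons
Total cost = 230.
(Supply check: M1 ships 10; M2 ships 35.)

230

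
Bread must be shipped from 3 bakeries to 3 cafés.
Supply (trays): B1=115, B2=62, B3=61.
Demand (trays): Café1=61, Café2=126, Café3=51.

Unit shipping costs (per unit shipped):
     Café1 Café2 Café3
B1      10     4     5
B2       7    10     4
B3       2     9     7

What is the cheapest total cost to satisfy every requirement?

896

A cheapest plan:
  B1->Café2: 115 × 4 = 460
  B2->Café2: 11 × 10 = 110
  B2->Café3: 51 × 4 = 204
  B3->Café1: 61 × 2 = 122
Total = 460 + 110 + 204 + 122 = 896.
(Supply check: B1 ships 115; B2 ships 62; B3 ships 61.)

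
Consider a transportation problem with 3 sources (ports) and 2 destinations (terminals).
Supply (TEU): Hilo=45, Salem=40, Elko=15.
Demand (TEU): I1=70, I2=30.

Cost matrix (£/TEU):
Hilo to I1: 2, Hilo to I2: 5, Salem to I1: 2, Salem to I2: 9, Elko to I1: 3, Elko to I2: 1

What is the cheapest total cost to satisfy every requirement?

An optimal shipping plan:
  Hilo->I1: 30 TEU
  Hilo->I2: 15 TEU
  Salem->I1: 40 TEU
  Elko->I2: 15 TEU
Total cost = £230.

230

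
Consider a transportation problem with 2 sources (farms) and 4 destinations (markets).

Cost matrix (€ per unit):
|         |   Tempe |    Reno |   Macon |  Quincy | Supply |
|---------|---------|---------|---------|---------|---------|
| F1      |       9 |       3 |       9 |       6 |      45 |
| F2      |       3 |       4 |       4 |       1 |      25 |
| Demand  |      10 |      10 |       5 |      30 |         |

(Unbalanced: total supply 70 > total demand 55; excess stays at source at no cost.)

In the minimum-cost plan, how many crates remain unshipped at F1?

15

An optimal plan:
  F1 to Reno: 10 × €3 = €30
  F1 to Macon: 5 × €9 = €45
  F1 to Quincy: 15 × €6 = €90
  F2 to Tempe: 10 × €3 = €30
  F2 to Quincy: 15 × €1 = €15
Total cost = €210.
F1 ships 30 of its 45, leaving 15.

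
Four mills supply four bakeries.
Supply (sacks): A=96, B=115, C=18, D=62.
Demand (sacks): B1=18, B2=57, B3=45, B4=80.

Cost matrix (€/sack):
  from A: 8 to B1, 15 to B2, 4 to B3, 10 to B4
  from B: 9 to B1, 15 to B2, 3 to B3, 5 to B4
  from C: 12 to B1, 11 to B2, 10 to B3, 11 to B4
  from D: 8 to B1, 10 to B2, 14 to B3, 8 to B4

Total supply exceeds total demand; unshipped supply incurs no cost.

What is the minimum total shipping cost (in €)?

1259

One minimum-cost allocation:
  A–B1: 13 × €8 = €104
  A–B3: 10 × €4 = €40
  B–B3: 35 × €3 = €105
  B–B4: 80 × €5 = €400
  D–B1: 5 × €8 = €40
  D–B2: 57 × €10 = €570
Total = 104 + 40 + 105 + 400 + 40 + 570 = €1259.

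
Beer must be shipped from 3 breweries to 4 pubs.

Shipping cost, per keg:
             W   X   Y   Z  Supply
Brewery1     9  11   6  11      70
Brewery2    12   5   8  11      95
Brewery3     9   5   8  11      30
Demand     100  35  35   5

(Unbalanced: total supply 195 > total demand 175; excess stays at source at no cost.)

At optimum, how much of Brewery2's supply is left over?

20

An optimal plan:
  Brewery1 to W: 70 × 9 = 630
  Brewery2 to X: 35 × 5 = 175
  Brewery2 to Y: 35 × 8 = 280
  Brewery2 to Z: 5 × 11 = 55
  Brewery3 to W: 30 × 9 = 270
Total cost = 1410.
Brewery2 ships 75 of its 95, leaving 20.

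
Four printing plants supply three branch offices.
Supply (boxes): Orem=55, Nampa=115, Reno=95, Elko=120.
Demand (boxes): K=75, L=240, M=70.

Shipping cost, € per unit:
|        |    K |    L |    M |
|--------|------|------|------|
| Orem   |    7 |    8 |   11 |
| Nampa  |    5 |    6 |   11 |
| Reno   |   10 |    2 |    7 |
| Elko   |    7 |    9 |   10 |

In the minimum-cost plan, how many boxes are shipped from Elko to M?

The minimum-cost plan:
  Orem–L: 55 boxes
  Nampa–K: 25 boxes
  Nampa–L: 90 boxes
  Reno–L: 95 boxes
  Elko–K: 50 boxes
  Elko–M: 70 boxes
Total cost = €2345.
So Elko→M carries 70 boxes.

70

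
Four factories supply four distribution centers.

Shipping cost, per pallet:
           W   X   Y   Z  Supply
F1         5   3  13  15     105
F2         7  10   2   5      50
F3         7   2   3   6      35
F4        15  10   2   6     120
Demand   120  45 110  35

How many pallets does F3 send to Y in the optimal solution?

Solving gives:
  F1 to W: 95 × 5 = 475
  F1 to X: 10 × 3 = 30
  F2 to W: 25 × 7 = 175
  F2 to Z: 25 × 5 = 125
  F3 to X: 35 × 2 = 70
  F4 to Y: 110 × 2 = 220
  F4 to Z: 10 × 6 = 60
Total cost = 1155.
The route F3→Y is not used.

0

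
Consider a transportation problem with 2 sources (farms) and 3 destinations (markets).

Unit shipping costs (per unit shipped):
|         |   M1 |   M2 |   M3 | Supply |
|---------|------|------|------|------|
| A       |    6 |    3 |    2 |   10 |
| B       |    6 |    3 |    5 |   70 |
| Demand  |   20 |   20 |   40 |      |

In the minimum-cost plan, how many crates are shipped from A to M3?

10

The minimum-cost plan:
  A–M3: 10 × 2 = 20
  B–M1: 20 × 6 = 120
  B–M2: 20 × 3 = 60
  B–M3: 30 × 5 = 150
Total cost = 350.
So A→M3 carries 10 crates.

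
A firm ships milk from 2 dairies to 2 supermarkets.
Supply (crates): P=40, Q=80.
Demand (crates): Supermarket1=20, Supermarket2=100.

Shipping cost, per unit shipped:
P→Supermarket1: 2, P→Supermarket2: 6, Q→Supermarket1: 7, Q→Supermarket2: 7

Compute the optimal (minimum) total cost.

Optimal allocation:
  P->Supermarket1: 20 × 2 = 40
  P->Supermarket2: 20 × 6 = 120
  Q->Supermarket2: 80 × 7 = 560
Total = 40 + 120 + 560 = 720.

720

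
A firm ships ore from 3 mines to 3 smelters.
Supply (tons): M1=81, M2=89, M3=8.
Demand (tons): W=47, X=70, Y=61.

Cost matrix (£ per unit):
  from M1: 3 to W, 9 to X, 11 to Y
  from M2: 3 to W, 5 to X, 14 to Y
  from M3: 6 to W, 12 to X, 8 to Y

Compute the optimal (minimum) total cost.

1138

An optimal shipping plan:
  M1->W: 28 × £3 = £84
  M1->Y: 53 × £11 = £583
  M2->W: 19 × £3 = £57
  M2->X: 70 × £5 = £350
  M3->Y: 8 × £8 = £64
Total = 84 + 583 + 57 + 350 + 64 = £1138.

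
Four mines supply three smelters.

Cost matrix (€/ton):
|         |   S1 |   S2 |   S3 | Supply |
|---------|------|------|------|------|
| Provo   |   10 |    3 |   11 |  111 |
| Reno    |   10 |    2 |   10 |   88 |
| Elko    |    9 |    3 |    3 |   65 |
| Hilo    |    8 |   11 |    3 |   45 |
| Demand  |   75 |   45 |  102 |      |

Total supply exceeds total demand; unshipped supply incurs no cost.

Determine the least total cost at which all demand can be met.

1130

A cheapest plan:
  Provo->S1: 67 × €10 = €670
  Reno->S2: 45 × €2 = €90
  Elko->S3: 65 × €3 = €195
  Hilo->S1: 8 × €8 = €64
  Hilo->S3: 37 × €3 = €111
Total = 670 + 90 + 195 + 64 + 111 = €1130.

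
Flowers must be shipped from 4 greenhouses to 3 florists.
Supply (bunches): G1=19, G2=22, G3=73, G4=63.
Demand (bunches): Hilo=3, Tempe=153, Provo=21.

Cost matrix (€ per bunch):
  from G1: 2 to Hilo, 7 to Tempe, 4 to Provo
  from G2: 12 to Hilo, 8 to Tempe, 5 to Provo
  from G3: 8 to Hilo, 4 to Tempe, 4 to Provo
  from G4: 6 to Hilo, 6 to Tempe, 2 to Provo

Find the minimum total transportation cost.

An optimal shipping plan:
  G1 to Hilo: 3 bunches
  G1 to Tempe: 16 bunches
  G2 to Tempe: 22 bunches
  G3 to Tempe: 73 bunches
  G4 to Tempe: 42 bunches
  G4 to Provo: 21 bunches
Total cost = €880.

880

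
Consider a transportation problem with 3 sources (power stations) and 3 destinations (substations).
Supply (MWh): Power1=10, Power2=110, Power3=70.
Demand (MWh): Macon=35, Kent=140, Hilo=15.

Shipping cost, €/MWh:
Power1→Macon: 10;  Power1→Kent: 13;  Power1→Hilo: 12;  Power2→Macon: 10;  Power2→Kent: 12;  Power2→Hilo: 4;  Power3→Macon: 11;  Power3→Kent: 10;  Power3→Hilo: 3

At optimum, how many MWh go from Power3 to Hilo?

The minimum-cost plan:
  Power1->Macon: 10 × €10 = €100
  Power2->Macon: 25 × €10 = €250
  Power2->Kent: 70 × €12 = €840
  Power2->Hilo: 15 × €4 = €60
  Power3->Kent: 70 × €10 = €700
Total cost = €1950.
The route Power3→Hilo is not used.

0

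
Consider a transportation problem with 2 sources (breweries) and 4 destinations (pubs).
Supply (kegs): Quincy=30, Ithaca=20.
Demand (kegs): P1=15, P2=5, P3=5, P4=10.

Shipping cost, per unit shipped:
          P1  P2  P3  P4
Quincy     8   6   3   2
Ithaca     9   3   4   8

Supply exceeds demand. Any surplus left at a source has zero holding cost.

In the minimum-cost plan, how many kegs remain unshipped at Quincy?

0

Minimum-cost shipments:
  Quincy→P1: 15 × 8 = 120
  Quincy→P3: 5 × 3 = 15
  Quincy→P4: 10 × 2 = 20
  Ithaca→P2: 5 × 3 = 15
Total cost = 170.
Quincy ships 30 of its 30, leaving 0.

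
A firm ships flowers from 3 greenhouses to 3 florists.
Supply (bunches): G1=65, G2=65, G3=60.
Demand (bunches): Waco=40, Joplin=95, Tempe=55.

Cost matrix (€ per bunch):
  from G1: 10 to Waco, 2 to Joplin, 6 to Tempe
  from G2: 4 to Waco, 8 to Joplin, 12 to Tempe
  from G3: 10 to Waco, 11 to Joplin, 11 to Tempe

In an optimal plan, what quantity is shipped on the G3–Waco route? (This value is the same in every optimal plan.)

The minimum-cost plan:
  G1→Joplin: 65 × €2 = €130
  G2→Waco: 40 × €4 = €160
  G2→Joplin: 25 × €8 = €200
  G3→Joplin: 5 × €11 = €55
  G3→Tempe: 55 × €11 = €605
Total cost = €1150.
The route G3→Waco is not used.

0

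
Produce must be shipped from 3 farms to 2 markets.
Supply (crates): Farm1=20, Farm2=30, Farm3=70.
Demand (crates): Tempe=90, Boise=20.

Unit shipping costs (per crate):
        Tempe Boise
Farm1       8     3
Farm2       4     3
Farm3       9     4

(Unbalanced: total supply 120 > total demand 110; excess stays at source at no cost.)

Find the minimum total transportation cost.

720

A cheapest plan:
  Farm1->Boise: 20 × 3 = 60
  Farm2->Tempe: 30 × 4 = 120
  Farm3->Tempe: 60 × 9 = 540
Total = 60 + 120 + 540 = 720.
(Supply check: Farm1 ships 20; Farm2 ships 30; Farm3 ships 60.)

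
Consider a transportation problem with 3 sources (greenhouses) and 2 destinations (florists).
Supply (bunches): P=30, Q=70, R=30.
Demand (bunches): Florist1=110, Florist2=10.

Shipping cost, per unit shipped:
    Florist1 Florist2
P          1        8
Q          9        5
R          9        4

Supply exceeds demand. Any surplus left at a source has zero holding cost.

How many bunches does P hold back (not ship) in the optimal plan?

Minimum-cost shipments:
  P->Florist1: 30 × 1 = 30
  Q->Florist1: 60 × 9 = 540
  R->Florist1: 20 × 9 = 180
  R->Florist2: 10 × 4 = 40
Total cost = 790.
P ships 30 of its 30, leaving 0.

0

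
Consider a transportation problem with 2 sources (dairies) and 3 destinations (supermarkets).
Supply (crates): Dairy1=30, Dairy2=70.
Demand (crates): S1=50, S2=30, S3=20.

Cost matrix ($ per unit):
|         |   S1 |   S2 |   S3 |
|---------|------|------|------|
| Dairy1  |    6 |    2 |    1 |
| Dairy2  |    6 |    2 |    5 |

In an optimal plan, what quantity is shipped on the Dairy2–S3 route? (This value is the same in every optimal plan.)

0

Optimal shipments:
  Dairy1→S1: 10 crates
  Dairy1→S3: 20 crates
  Dairy2→S1: 40 crates
  Dairy2→S2: 30 crates
Total cost = $380.
The route Dairy2→S3 is not used.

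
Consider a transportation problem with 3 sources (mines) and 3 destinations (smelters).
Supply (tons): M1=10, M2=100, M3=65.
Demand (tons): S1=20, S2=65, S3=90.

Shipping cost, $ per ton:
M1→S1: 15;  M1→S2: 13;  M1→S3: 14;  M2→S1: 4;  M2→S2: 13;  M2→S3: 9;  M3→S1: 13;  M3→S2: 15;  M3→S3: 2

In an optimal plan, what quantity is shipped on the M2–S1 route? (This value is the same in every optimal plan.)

20

Solving gives:
  M1 to S2: 10 × $13 = $130
  M2 to S1: 20 × $4 = $80
  M2 to S2: 55 × $13 = $715
  M2 to S3: 25 × $9 = $225
  M3 to S3: 65 × $2 = $130
Total cost = $1280.
So M2→S1 carries 20 tons.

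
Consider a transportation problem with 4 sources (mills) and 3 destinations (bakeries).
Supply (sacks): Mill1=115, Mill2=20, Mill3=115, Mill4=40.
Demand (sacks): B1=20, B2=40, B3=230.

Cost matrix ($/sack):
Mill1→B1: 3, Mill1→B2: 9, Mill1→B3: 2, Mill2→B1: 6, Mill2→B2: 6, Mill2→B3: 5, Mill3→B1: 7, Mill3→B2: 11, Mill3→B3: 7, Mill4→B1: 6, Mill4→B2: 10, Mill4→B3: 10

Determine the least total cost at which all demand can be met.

1475

Optimal allocation:
  Mill1 to B3: 115 × $2 = $230
  Mill2 to B2: 20 × $6 = $120
  Mill3 to B3: 115 × $7 = $805
  Mill4 to B1: 20 × $6 = $120
  Mill4 to B2: 20 × $10 = $200
Total = 230 + 120 + 805 + 120 + 200 = $1475.
(Supply check: Mill1 ships 115; Mill2 ships 20; Mill3 ships 115; Mill4 ships 40.)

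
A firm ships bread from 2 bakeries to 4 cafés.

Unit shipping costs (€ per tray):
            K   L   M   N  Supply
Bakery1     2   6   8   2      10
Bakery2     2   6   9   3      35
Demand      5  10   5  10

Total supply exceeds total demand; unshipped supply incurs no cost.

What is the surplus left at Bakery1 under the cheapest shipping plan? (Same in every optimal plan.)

0

Minimum-cost shipments:
  Bakery1–M: 5 × €8 = €40
  Bakery1–N: 5 × €2 = €10
  Bakery2–K: 5 × €2 = €10
  Bakery2–L: 10 × €6 = €60
  Bakery2–N: 5 × €3 = €15
Total cost = €135.
Bakery1 ships 10 of its 10, leaving 0.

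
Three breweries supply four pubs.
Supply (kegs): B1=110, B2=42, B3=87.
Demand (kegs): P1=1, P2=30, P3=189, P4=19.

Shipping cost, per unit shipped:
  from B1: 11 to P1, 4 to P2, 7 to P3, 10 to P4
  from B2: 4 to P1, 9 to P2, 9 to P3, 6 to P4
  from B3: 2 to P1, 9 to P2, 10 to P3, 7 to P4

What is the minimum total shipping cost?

A cheapest plan:
  B1 to P2: 30 × 4 = 120
  B1 to P3: 80 × 7 = 560
  B2 to P3: 23 × 9 = 207
  B2 to P4: 19 × 6 = 114
  B3 to P1: 1 × 2 = 2
  B3 to P3: 86 × 10 = 860
Total = 120 + 560 + 207 + 114 + 2 + 860 = 1863.

1863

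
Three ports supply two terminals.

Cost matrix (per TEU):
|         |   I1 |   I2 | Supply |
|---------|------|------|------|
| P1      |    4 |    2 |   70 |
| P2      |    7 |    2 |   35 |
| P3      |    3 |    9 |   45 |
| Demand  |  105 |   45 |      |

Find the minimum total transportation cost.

An optimal shipping plan:
  P1->I1: 60 TEU
  P1->I2: 10 TEU
  P2->I2: 35 TEU
  P3->I1: 45 TEU
Total cost = 465.
(Supply check: P1 ships 70; P2 ships 35; P3 ships 45.)

465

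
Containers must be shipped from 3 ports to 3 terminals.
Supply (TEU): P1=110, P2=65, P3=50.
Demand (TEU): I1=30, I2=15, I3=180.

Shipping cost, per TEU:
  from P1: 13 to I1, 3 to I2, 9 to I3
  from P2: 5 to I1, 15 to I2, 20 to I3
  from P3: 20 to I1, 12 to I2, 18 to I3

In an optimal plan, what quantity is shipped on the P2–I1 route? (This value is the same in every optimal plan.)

The minimum-cost plan:
  P1→I3: 110 × 9 = 990
  P2→I1: 30 × 5 = 150
  P2→I3: 35 × 20 = 700
  P3→I2: 15 × 12 = 180
  P3→I3: 35 × 18 = 630
Total cost = 2650.
So P2→I1 carries 30 TEU.

30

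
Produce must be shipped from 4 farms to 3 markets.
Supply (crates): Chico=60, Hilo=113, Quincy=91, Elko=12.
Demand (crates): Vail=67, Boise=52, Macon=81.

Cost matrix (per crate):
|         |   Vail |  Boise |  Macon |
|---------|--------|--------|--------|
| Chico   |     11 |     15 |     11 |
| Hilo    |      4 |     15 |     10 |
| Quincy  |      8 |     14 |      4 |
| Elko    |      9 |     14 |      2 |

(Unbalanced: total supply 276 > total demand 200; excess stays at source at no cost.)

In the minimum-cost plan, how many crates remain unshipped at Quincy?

An optimal plan:
  Chico to Boise: 30 crates
  Hilo to Vail: 67 crates
  Quincy to Boise: 22 crates
  Quincy to Macon: 69 crates
  Elko to Macon: 12 crates
Total cost = 1326.
Quincy ships 91 of its 91, leaving 0.

0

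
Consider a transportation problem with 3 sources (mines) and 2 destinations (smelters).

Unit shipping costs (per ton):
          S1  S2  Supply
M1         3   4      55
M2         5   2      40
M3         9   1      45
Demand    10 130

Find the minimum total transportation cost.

335

A cheapest plan:
  M1–S1: 10 × 3 = 30
  M1–S2: 45 × 4 = 180
  M2–S2: 40 × 2 = 80
  M3–S2: 45 × 1 = 45
Total = 30 + 180 + 80 + 45 = 335.
(Supply check: M1 ships 55; M2 ships 40; M3 ships 45.)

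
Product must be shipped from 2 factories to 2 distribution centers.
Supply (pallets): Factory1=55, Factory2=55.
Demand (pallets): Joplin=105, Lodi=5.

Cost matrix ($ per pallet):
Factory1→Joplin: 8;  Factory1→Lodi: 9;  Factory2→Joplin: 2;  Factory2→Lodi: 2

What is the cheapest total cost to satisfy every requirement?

550

A cheapest plan:
  Factory1->Joplin: 55 × $8 = $440
  Factory2->Joplin: 50 × $2 = $100
  Factory2->Lodi: 5 × $2 = $10
Total = 440 + 100 + 10 = $550.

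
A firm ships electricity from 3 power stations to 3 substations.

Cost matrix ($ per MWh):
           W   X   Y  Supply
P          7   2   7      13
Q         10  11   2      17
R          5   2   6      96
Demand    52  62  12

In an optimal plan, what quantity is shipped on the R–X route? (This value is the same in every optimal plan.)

49

The minimum-cost plan:
  P->X: 13 × $2 = $26
  Q->W: 5 × $10 = $50
  Q->Y: 12 × $2 = $24
  R->W: 47 × $5 = $235
  R->X: 49 × $2 = $98
Total cost = $433.
So R→X carries 49 MWh.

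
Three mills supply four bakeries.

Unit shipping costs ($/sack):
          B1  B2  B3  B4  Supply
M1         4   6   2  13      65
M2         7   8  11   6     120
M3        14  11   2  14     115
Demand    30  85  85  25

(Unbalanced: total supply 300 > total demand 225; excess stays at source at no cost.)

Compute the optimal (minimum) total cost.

Optimal allocation:
  M1–B1: 30 sacks
  M1–B2: 35 sacks
  M2–B2: 50 sacks
  M2–B4: 25 sacks
  M3–B3: 85 sacks
Total cost = $1050.

1050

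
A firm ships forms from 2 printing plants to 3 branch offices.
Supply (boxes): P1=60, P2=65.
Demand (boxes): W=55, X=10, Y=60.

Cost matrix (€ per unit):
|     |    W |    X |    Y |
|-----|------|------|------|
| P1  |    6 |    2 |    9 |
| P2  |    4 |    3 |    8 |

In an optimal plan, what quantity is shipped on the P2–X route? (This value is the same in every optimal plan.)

0

Optimal shipments:
  P1 to X: 10 × €2 = €20
  P1 to Y: 50 × €9 = €450
  P2 to W: 55 × €4 = €220
  P2 to Y: 10 × €8 = €80
Total cost = €770.
The route P2→X is not used.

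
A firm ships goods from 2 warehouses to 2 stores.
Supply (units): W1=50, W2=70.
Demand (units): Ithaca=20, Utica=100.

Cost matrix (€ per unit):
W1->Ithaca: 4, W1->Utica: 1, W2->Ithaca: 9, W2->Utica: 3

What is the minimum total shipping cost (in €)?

320

One minimum-cost allocation:
  W1 to Ithaca: 20 × €4 = €80
  W1 to Utica: 30 × €1 = €30
  W2 to Utica: 70 × €3 = €210
Total = 80 + 30 + 210 = €320.
(Supply check: W1 ships 50; W2 ships 70.)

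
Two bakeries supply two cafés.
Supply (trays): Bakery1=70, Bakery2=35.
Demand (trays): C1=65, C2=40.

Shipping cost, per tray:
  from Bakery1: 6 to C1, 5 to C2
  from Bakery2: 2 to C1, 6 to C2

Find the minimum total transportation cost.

450

A cheapest plan:
  Bakery1->C1: 30 × 6 = 180
  Bakery1->C2: 40 × 5 = 200
  Bakery2->C1: 35 × 2 = 70
Total = 180 + 200 + 70 = 450.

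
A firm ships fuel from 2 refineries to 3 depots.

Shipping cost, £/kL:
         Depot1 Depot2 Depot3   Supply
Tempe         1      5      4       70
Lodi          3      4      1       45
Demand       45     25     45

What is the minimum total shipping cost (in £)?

A cheapest plan:
  Tempe->Depot1: 45 × £1 = £45
  Tempe->Depot2: 25 × £5 = £125
  Lodi->Depot3: 45 × £1 = £45
Total = 45 + 125 + 45 = £215.

215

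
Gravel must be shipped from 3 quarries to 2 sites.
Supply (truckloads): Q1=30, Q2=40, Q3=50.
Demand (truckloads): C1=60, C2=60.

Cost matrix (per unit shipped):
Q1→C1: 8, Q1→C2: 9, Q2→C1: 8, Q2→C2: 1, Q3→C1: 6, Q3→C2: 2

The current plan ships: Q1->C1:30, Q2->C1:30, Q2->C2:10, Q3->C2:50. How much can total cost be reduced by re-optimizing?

90

Current plan cost = 30·8 + 30·8 + 10·1 + 50·2 = 590.
Optimal plan:
  Q1 to C1: 30 × 8 = 240
  Q2 to C2: 40 × 1 = 40
  Q3 to C1: 30 × 6 = 180
  Q3 to C2: 20 × 2 = 40
Optimal cost = 500.
Saving = 590 − 500 = 90.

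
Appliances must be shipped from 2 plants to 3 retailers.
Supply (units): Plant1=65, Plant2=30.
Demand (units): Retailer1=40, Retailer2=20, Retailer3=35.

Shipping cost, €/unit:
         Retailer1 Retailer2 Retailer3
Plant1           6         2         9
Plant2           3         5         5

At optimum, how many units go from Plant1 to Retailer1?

Optimal shipments:
  Plant1–Retailer1: 40 units
  Plant1–Retailer2: 20 units
  Plant1–Retailer3: 5 units
  Plant2–Retailer3: 30 units
Total cost = €475.
So Plant1→Retailer1 carries 40 units.

40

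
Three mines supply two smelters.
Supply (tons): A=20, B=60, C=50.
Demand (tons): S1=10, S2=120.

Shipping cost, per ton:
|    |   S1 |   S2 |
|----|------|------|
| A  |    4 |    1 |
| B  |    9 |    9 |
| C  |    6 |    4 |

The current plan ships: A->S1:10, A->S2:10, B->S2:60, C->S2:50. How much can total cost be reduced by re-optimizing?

30

Current plan cost = 10·4 + 10·1 + 60·9 + 50·4 = 790.
Optimal plan:
  A–S2: 20 tons
  B–S1: 10 tons
  B–S2: 50 tons
  C–S2: 50 tons
Optimal cost = 760.
Saving = 790 − 760 = 30.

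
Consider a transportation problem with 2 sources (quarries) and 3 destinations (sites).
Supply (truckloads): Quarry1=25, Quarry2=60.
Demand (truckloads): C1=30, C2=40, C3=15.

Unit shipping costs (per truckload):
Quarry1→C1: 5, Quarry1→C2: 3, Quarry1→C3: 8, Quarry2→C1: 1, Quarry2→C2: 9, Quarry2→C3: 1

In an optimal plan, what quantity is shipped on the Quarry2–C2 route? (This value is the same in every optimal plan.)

The minimum-cost plan:
  Quarry1->C2: 25 truckloads
  Quarry2->C1: 30 truckloads
  Quarry2->C2: 15 truckloads
  Quarry2->C3: 15 truckloads
Total cost = 255.
So Quarry2→C2 carries 15 truckloads.

15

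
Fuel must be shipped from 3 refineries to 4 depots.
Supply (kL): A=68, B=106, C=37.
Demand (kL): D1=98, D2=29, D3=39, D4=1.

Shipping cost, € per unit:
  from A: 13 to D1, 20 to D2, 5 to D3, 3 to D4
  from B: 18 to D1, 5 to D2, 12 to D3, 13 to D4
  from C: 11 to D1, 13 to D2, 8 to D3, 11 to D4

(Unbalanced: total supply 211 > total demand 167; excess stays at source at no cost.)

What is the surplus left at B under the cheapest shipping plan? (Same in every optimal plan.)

Minimum-cost shipments:
  A→D1: 28 × €13 = €364
  A→D3: 39 × €5 = €195
  A→D4: 1 × €3 = €3
  B→D1: 33 × €18 = €594
  B→D2: 29 × €5 = €145
  C→D1: 37 × €11 = €407
Total cost = €1708.
B ships 62 of its 106, leaving 44.

44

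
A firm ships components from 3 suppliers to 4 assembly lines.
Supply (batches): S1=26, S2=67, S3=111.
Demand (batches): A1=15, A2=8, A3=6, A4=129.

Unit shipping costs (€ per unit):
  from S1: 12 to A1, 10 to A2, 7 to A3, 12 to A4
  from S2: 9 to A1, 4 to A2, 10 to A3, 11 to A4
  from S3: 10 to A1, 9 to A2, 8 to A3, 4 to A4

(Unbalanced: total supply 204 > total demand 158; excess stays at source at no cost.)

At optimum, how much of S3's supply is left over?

0

Minimum-cost shipments:
  S1→A3: 6 × €7 = €42
  S2→A1: 15 × €9 = €135
  S2→A2: 8 × €4 = €32
  S2→A4: 18 × €11 = €198
  S3→A4: 111 × €4 = €444
Total cost = €851.
S3 ships 111 of its 111, leaving 0.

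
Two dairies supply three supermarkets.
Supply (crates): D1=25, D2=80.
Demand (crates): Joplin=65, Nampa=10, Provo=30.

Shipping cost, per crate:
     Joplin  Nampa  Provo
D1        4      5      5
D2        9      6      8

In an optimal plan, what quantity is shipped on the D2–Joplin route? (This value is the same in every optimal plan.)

40

Solving gives:
  D1 to Joplin: 25 × 4 = 100
  D2 to Joplin: 40 × 9 = 360
  D2 to Nampa: 10 × 6 = 60
  D2 to Provo: 30 × 8 = 240
Total cost = 760.
So D2→Joplin carries 40 crates.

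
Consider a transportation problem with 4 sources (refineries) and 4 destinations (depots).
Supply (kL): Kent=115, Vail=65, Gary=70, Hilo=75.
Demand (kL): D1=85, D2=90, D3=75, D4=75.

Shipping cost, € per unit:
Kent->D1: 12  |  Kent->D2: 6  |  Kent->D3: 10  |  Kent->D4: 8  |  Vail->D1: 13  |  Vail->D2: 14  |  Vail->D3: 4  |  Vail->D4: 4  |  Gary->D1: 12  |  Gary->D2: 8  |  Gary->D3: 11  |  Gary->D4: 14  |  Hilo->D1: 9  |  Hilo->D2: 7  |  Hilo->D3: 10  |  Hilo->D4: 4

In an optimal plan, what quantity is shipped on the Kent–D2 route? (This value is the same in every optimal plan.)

Solving gives:
  Kent–D1: 15 × €12 = €180
  Kent–D2: 90 × €6 = €540
  Kent–D3: 10 × €10 = €100
  Vail–D3: 65 × €4 = €260
  Gary–D1: 70 × €12 = €840
  Hilo–D4: 75 × €4 = €300
Total cost = €2220.
So Kent→D2 carries 90 kL.

90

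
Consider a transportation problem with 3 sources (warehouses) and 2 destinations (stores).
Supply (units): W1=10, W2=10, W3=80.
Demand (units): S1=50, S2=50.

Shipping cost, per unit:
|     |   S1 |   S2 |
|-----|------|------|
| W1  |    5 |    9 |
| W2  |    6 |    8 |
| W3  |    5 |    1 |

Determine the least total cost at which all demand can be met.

Optimal allocation:
  W1 to S1: 10 × 5 = 50
  W2 to S1: 10 × 6 = 60
  W3 to S1: 30 × 5 = 150
  W3 to S2: 50 × 1 = 50
Total = 50 + 60 + 150 + 50 = 310.

310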